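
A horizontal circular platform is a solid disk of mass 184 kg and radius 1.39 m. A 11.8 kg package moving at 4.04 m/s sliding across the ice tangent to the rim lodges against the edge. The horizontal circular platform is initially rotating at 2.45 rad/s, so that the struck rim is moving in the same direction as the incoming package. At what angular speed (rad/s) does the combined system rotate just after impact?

The axle reaction passes through the central axle and exerts no torque about it; angular momentum about the central axle is conserved through the impact.
I_p = ½(184)(1.39)² = 177.8 kg·m². Taking the sense of the package's angular momentum as positive, L_{package} = m v R = (11.8)(4.04)(1.39) = 66.26 kg·m²/s.
L_i = +I_p ω_p + m v R = +(177.8)(2.45) + 66.26 = 501.8 kg·m²/s.
After sticking, I_f = I_p + m R² = 177.8 + (11.8)(1.39)² = 200.6 kg·m².
ω_f = L_i / I_f = 501.8 / 200.6 = 2.502 rad/s.

|ω_f| ≈ 2.50 rad/s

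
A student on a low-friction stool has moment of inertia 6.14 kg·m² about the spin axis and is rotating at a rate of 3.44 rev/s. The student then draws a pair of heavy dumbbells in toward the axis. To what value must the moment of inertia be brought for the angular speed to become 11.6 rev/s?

I₂ ≈ 1.82 kg·m²

No external torque acts about the spin axis, so angular momentum is conserved.
I₂ = I₁ω₁ / ω₂ = (6.14)(3.44) / (11.6) = 1.821 kg·m².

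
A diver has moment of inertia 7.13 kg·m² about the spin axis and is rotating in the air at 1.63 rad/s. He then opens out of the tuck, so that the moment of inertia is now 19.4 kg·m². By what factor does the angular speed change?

Angular momentum about the spin axis is conserved since the torque about it is zero.
ω₂/ω₁ = I₁/I₂ = 7.130 / 19.40 = 0.3675.

ω₂/ω₁ ≈ 0.368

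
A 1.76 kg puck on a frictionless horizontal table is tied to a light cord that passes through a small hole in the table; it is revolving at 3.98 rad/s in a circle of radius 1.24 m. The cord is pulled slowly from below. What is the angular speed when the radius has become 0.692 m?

No torque about the axis ⇒ m r₁² ω₁ = m r₂² ω₂.
ω₂ = ω₁ (r₁/r₂)² = (3.98)(1.24/0.692)² = 12.78 rad/s.

ω₂ ≈ 12.8 rad/s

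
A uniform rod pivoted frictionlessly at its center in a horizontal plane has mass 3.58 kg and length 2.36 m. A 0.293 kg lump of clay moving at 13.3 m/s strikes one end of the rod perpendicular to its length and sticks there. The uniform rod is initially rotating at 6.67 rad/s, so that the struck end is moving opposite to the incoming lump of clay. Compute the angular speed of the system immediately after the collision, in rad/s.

About the pivot the impulsive forces during the collision are internal, so angular momentum about that axis is conserved.
I_p = (1/12)(3.58)(2.36)² = 1.662 kg·m². Taking the sense of the lump of clay's angular momentum as positive, L_{lump} = m v R = (0.293)(13.3)(2.36/2) = 4.598 kg·m²/s.
L_i = −I_p ω_p + m v R = −(1.662)(6.67) + 4.598 = -6.485 kg·m²/s.
After sticking, I_f = I_p + m R² = 1.662 + (0.293)(2.36/2)² = 2.070 kg·m².
ω_f = L_i / I_f = -6.485 / 2.070 = -3.133 rad/s.

|ω_f| ≈ 3.13 rad/s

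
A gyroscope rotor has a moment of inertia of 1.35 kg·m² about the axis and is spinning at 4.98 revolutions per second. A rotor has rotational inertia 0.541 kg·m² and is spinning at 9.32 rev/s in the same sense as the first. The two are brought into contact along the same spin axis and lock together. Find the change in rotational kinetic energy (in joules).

ΔKE ≈ -144 J

The coupling torques are internal; angular momentum about the shared axis is conserved.
Taking A's sense as positive: L = (1.350)(4.98) + (0.5410)(9.32) = 11.77 kg·m²·rev/s.
Combined I = 1.350 + 0.5410 = 1.891 kg·m².
ω_f = L / I = 11.77 / 1.891 = 6.222 rev/s.
KE_i = ½ΣIω² = 1588 J; KE_f = ½(1.891)(39.09)² = 1445 J.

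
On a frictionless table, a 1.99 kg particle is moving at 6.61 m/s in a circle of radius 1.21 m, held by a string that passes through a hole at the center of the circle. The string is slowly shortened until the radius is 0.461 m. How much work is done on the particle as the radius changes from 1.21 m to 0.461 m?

Central (radial) force ⇒ zero torque about the center ⇒ m v r is constant.
v₂ = v₁ r₁ / r₂ = (6.61)(1.21) / (0.461) = 17.35 m/s.
W = ΔKE = ½m(v₂² − v₁²) = 256.0 J.

W ≈ 256 J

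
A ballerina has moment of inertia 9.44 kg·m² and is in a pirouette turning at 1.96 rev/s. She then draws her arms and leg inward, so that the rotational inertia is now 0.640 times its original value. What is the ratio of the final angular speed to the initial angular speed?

ω₂/ω₁ ≈ 1.56

No external torque acts about the spin axis, so angular momentum is conserved.
I₂ = 0.640 × 9.44 = 6.042 kg·m².
ω₂/ω₁ = I₁/I₂ = 9.440 / 6.042 = 1.562.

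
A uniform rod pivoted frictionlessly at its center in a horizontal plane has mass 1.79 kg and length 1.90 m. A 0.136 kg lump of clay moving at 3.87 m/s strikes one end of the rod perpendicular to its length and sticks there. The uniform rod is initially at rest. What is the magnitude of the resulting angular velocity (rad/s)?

The axle reaction passes through the pivot and exerts no torque about it; angular momentum about the pivot is conserved through the impact.
I_p = (1/12)(1.79)(1.90)² = 0.5385 kg·m². Taking the sense of the lump of clay's angular momentum as positive, L_{lump} = m v R = (0.136)(3.87)(1.90/2) = 0.5000 kg·m²/s.
L_i = 0 + 0.5000 = 0.5000 kg·m²/s.
After sticking, I_f = I_p + m R² = 0.5385 + (0.136)(1.90/2)² = 0.6612 kg·m².
ω_f = L_i / I_f = 0.5000 / 0.6612 = 0.7562 rad/s.

|ω_f| ≈ 0.756 rad/s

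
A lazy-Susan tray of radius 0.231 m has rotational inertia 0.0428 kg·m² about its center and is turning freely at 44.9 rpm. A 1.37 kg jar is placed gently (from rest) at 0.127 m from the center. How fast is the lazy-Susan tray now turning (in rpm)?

The added mass arrives with no angular momentum about the center, and any external torque about the center is negligible, so the system's angular momentum is conserved.
Added inertia Σmr² = (1.37)(0.127)² = 0.02210 kg·m²; I_f = 0.04280 + 0.02210 = 0.06490 kg·m².
ω_f = I_p ω_i / I_f = (0.04280)(44.9) / 0.06490 = 29.61 rpm.

ω_f ≈ 29.6 rpm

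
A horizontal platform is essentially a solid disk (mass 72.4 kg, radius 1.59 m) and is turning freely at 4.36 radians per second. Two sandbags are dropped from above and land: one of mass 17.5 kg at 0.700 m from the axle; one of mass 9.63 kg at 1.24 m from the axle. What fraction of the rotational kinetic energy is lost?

The added mass arrives with no angular momentum about the axle, and any external torque about the axle is negligible, so the system's angular momentum is conserved.
I_p = ½(72.4)(1.59)² = 91.52 kg·m².
Added inertia Σmr² = (17.5)(0.700)² + (9.63)(1.24)² = 23.38 kg·m²; I_f = 91.52 + 23.38 = 114.9 kg·m².
ω_f = I_p ω_i / I_f = (91.52)(4.36) / 114.9 = 3.473 rad/s.
KE_i = ½(91.52)(4.360 rad/s)² = 869.9 J; KE_f = ½(114.9)(3.473)² = 692.8 J.
Fraction lost = 0.2035.

fraction ≈ 0.204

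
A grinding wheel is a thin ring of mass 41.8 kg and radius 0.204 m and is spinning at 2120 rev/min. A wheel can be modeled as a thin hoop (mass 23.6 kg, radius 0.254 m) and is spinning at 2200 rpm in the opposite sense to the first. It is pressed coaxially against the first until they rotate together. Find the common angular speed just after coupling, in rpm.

|ω_f| ≈ 104 rpm

The coupling torques are internal; angular momentum about the shared axis is conserved.
Moments of inertia: I_A = (41.8)(0.204)² = 1.740 kg·m²; I_B = (23.6)(0.254)² = 1.523 kg·m².
Taking A's sense as positive: L = (1.740)(2120) − (1.523)(2200) = 338.2 kg·m²·rpm.
Combined I = 1.740 + 1.523 = 3.262 kg·m².
ω_f = L / I = 338.2 / 3.262 = 103.7 rpm.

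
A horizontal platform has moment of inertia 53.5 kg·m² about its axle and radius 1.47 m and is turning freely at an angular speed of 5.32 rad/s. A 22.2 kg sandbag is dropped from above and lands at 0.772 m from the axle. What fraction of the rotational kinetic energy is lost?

fraction ≈ 0.198

The added mass arrives with no angular momentum about the axle, and any external torque about the axle is negligible, so the system's angular momentum is conserved.
Added inertia Σmr² = (22.2)(0.772)² = 13.23 kg·m²; I_f = 53.50 + 13.23 = 66.73 kg·m².
ω_f = I_p ω_i / I_f = (53.50)(5.32) / 66.73 = 4.265 rad/s.
KE_i = ½(53.50)(5.320 rad/s)² = 757.1 J; KE_f = ½(66.73)(4.265)² = 607.0 J.
Fraction lost = 0.1983.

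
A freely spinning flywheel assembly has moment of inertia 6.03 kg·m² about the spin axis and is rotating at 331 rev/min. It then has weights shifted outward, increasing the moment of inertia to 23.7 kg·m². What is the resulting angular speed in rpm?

No external torque acts about the spin axis, so angular momentum is conserved.
ω₂ = I₁ω₁ / I₂ = (6.030)(331 rpm) / (23.70) = 84.22 rpm.

ω₂ ≈ 84.2 rpm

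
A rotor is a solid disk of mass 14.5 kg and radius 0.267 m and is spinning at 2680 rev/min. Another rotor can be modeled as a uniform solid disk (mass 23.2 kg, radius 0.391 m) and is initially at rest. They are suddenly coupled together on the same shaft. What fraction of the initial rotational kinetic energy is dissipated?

The coupling torques are internal; angular momentum about the shared axis is conserved.
Moments of inertia: I_A = ½(14.5)(0.267)² = 0.5168 kg·m²; I_B = ½(23.2)(0.391)² = 1.773 kg·m².
Taking A's sense as positive: L = (0.5168)(2680) = 1385 kg·m²·rpm.
Combined I = 0.5168 + 1.773 = 2.290 kg·m².
ω_f = L / I = 1385 / 2.290 = 604.8 rpm.
KE_i = ½ΣIω² = 20350 J; KE_f = ½(2.290)(63.33)² = 4593 J.
Fraction dissipated = (KE_i − KE_f)/KE_i = 0.7743.

fraction ≈ 0.774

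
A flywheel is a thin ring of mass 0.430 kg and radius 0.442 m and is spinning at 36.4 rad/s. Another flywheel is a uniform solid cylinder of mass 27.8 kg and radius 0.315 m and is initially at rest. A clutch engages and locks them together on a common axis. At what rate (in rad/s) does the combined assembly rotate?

|ω_f| ≈ 2.09 rad/s

No external torque acts about the common axis, so total angular momentum is conserved.
Moments of inertia: I_A = (0.430)(0.442)² = 0.08401 kg·m²; I_B = ½(27.8)(0.315)² = 1.379 kg·m².
Taking A's sense as positive: L = (0.08401)(36.4) = 3.058 kg·m²·rad/s.
Combined I = 0.08401 + 1.379 = 1.463 kg·m².
ω_f = L / I = 3.058 / 1.463 = 2.090 rad/s.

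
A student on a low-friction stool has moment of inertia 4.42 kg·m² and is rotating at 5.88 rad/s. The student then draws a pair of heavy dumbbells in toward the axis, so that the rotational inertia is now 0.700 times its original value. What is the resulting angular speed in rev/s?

Angular momentum about the spin axis is conserved since the torque about it is zero.
I₂ = 0.700 × 4.42 = 3.094 kg·m².
ω₂ = I₁ω₁ / I₂ = (4.420)(5.88 rad/s) / (3.094) = 8.400 rad/s = 1.337 rev/s.

ω₂ ≈ 1.34 rev/s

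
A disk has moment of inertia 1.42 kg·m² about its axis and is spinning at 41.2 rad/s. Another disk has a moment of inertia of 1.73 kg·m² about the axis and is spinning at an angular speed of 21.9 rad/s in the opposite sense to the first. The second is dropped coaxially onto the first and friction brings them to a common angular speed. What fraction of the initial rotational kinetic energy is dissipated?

fraction ≈ 0.958

The coupling torques are internal; angular momentum about the shared axis is conserved.
Taking A's sense as positive: L = (1.420)(41.2) − (1.730)(21.9) = 20.62 kg·m²·rad/s.
Combined I = 1.420 + 1.730 = 3.150 kg·m².
ω_f = L / I = 20.62 / 3.150 = 6.545 rad/s.
KE_i = ½ΣIω² = 1620 J; KE_f = ½(3.150)(6.545)² = 67.47 J.
Fraction dissipated = (KE_i − KE_f)/KE_i = 0.9584.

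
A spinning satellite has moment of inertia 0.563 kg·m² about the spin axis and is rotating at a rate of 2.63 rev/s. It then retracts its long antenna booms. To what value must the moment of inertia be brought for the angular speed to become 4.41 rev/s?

I₂ ≈ 0.336 kg·m²

With no external torque about the axis, L is conserved: I₁ω₁ = I₂ω₂.
I₂ = I₁ω₁ / ω₂ = (0.563)(2.63) / (4.41) = 0.3358 kg·m².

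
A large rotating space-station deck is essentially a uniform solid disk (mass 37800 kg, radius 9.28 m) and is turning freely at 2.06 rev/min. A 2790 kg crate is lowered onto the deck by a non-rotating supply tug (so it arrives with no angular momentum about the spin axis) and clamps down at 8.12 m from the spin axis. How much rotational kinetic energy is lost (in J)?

energy lost ≈ 3850 J

The added mass arrives with no angular momentum about the spin axis, and any external torque about the spin axis is negligible, so the system's angular momentum is conserved.
I_p = ½(37800)(9.28)² = 1.628e+06 kg·m².
Added inertia Σmr² = (2790)(8.12)² = 1.840e+05 kg·m²; I_f = 1.628e+06 + 1.840e+05 = 1.812e+06 kg·m².
ω_f = I_p ω_i / I_f = (1.628e+06)(2.06) / 1.812e+06 = 1.851 rpm.
KE_i = ½(1.628e+06)(0.2157 rad/s)² = 37870 J; KE_f = ½(1.812e+06)(0.1938)² = 34030 J.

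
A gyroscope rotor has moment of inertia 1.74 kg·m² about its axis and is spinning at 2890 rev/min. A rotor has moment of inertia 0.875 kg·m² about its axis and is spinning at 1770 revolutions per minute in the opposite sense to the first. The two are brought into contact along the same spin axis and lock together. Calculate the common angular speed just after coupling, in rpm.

No external torque acts about the common axis, so total angular momentum is conserved.
Taking A's sense as positive: L = (1.740)(2890) − (0.8750)(1770) = 3480 kg·m²·rpm.
Combined I = 1.740 + 0.8750 = 2.615 kg·m².
ω_f = L / I = 3480 / 2.615 = 1331 rpm.

|ω_f| ≈ 1330 rpm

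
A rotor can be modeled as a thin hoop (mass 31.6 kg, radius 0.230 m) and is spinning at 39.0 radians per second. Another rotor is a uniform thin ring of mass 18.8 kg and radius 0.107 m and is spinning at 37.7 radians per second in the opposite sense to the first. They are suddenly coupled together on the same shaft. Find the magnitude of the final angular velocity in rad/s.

The coupling torques are internal; angular momentum about the shared axis is conserved.
Moments of inertia: I_A = (31.6)(0.230)² = 1.672 kg·m²; I_B = (18.8)(0.107)² = 0.2152 kg·m².
Taking A's sense as positive: L = (1.672)(39.0) − (0.2152)(37.7) = 57.08 kg·m²·rad/s.
Combined I = 1.672 + 0.2152 = 1.887 kg·m².
ω_f = L / I = 57.08 / 1.887 = 30.25 rad/s.

|ω_f| ≈ 30.3 rad/s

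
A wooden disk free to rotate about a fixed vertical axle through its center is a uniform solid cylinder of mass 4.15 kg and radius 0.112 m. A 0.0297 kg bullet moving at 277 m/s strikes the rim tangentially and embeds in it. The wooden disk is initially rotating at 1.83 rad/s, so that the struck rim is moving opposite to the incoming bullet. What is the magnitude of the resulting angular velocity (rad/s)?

About the axle the impulsive forces during the collision are internal, so angular momentum about that axis is conserved.
I_p = ½(4.15)(0.112)² = 0.02603 kg·m². Taking the sense of the bullet's angular momentum as positive, L_{bullet} = m v R = (0.0297)(277)(0.112) = 0.9214 kg·m²/s.
L_i = −I_p ω_p + m v R = −(0.02603)(1.83) + 0.9214 = 0.8738 kg·m²/s.
After sticking, I_f = I_p + m R² = 0.02603 + (0.0297)(0.112)² = 0.02640 kg·m².
ω_f = L_i / I_f = 0.8738 / 0.02640 = 33.10 rad/s.

|ω_f| ≈ 33.1 rad/s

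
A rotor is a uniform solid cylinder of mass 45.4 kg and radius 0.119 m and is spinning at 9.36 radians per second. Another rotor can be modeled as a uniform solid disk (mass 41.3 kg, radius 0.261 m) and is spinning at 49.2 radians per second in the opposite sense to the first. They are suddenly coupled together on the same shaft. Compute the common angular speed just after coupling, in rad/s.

|ω_f| ≈ 38.3 rad/s

The coupling torques are internal; angular momentum about the shared axis is conserved.
Moments of inertia: I_A = ½(45.4)(0.119)² = 0.3215 kg·m²; I_B = ½(41.3)(0.261)² = 1.407 kg·m².
Taking A's sense as positive: L = (0.3215)(9.36) − (1.407)(49.2) = -66.20 kg·m²·rad/s.
Combined I = 0.3215 + 1.407 = 1.728 kg·m².
ω_f = L / I = -66.20 / 1.728 = -38.31 rad/s.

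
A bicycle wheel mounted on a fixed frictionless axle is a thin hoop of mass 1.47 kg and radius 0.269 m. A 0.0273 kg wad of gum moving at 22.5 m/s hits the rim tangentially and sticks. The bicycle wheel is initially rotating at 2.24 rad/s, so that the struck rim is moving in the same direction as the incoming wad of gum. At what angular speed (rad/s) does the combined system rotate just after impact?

The axle reaction passes through the axle and exerts no torque about it; angular momentum about the axle is conserved through the impact.
I_p = (1.47)(0.269)² = 0.1064 kg·m². Taking the sense of the wad of gum's angular momentum as positive, L_{wad} = m v R = (0.0273)(22.5)(0.269) = 0.1652 kg·m²/s.
L_i = +I_p ω_p + m v R = +(0.1064)(2.24) + 0.1652 = 0.4035 kg·m²/s.
After sticking, I_f = I_p + m R² = 0.1064 + (0.0273)(0.269)² = 0.1083 kg·m².
ω_f = L_i / I_f = 0.4035 / 0.1083 = 3.724 rad/s.

|ω_f| ≈ 3.72 rad/s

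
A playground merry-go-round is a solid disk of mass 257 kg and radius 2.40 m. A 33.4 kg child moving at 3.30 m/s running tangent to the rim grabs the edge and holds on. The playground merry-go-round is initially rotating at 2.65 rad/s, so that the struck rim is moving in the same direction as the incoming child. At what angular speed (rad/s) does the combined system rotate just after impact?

|ω_f| ≈ 2.39 rad/s

About the axle the impulsive forces during the collision are internal, so angular momentum about that axis is conserved.
I_p = ½(257)(2.40)² = 740.2 kg·m². Taking the sense of the child's angular momentum as positive, L_{child} = m v R = (33.4)(3.30)(2.40) = 264.5 kg·m²/s.
L_i = +I_p ω_p + m v R = +(740.2)(2.65) + 264.5 = 2226 kg·m²/s.
After sticking, I_f = I_p + m R² = 740.2 + (33.4)(2.40)² = 932.5 kg·m².
ω_f = L_i / I_f = 2226 / 932.5 = 2.387 rad/s.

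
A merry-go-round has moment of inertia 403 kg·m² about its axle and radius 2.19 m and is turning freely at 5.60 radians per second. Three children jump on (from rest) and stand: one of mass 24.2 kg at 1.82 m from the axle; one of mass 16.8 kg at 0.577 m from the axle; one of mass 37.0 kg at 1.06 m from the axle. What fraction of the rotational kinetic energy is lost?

No external torque acts about the axle; L_before = L_after.
Added inertia Σmr² = (24.2)(1.82)² + (16.8)(0.577)² + (37.0)(1.06)² = 127.3 kg·m²; I_f = 403.0 + 127.3 = 530.3 kg·m².
ω_f = I_p ω_i / I_f = (403.0)(5.60) / 530.3 = 4.255 rad/s.
KE_i = ½(403.0)(5.600 rad/s)² = 6319 J; KE_f = ½(530.3)(4.255)² = 4802 J.
Fraction lost = 0.2401.

fraction ≈ 0.240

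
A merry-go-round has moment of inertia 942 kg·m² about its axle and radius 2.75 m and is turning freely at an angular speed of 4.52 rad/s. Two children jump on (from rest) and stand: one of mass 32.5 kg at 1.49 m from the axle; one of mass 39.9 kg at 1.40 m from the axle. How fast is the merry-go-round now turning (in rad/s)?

The added mass arrives with no angular momentum about the axle, and any external torque about the axle is negligible, so the system's angular momentum is conserved.
Added inertia Σmr² = (32.5)(1.49)² + (39.9)(1.40)² = 150.4 kg·m²; I_f = 942.0 + 150.4 = 1092 kg·m².
ω_f = I_p ω_i / I_f = (942.0)(4.52) / 1092 = 3.898 rad/s.

ω_f ≈ 3.90 rad/s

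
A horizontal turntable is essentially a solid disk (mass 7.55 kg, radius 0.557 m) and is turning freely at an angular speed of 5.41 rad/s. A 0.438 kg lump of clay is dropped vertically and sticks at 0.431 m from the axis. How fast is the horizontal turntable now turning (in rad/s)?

No external torque acts about the axis; L_before = L_after.
I_p = ½(7.55)(0.557)² = 1.171 kg·m².
Added inertia Σmr² = (0.438)(0.431)² = 0.08136 kg·m²; I_f = 1.171 + 0.08136 = 1.253 kg·m².
ω_f = I_p ω_i / I_f = (1.171)(5.41) / 1.253 = 5.059 rad/s.

ω_f ≈ 5.06 rad/s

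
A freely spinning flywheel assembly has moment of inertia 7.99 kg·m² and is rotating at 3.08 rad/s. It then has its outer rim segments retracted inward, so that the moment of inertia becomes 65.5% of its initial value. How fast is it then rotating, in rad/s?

ω₂ ≈ 4.70 rad/s

Angular momentum about the spin axis is conserved since the torque about it is zero.
I₂ = 0.655 × 7.99 = 5.233 kg·m².
ω₂ = I₁ω₁ / I₂ = (7.990)(3.08 rad/s) / (5.233) = 4.702 rad/s.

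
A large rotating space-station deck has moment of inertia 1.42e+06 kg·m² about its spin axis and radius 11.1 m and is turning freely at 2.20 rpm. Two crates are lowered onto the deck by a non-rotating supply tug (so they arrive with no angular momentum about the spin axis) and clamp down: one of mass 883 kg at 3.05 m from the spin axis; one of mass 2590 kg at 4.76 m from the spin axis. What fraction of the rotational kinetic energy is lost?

The added mass arrives with no angular momentum about the spin axis, and any external torque about the spin axis is negligible, so the system's angular momentum is conserved.
Added inertia Σmr² = (883)(3.05)² + (2590)(4.76)² = 66900 kg·m²; I_f = 1.420e+06 + 66900 = 1.487e+06 kg·m².
ω_f = I_p ω_i / I_f = (1.420e+06)(2.20) / 1.487e+06 = 2.101 rpm.
KE_i = ½(1.420e+06)(0.2304 rad/s)² = 37680 J; KE_f = ½(1.487e+06)(0.2200)² = 35990 J.
Fraction lost = 0.04499.

fraction ≈ 0.0450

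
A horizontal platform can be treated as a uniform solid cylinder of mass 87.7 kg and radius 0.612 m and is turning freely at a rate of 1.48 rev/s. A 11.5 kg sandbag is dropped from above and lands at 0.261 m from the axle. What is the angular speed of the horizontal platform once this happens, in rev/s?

ω_f ≈ 1.41 rev/s

No external torque acts about the axle; L_before = L_after.
I_p = ½(87.7)(0.612)² = 16.42 kg·m².
Added inertia Σmr² = (11.5)(0.261)² = 0.7834 kg·m²; I_f = 16.42 + 0.7834 = 17.21 kg·m².
ω_f = I_p ω_i / I_f = (16.42)(1.48) / 17.21 = 1.413 rev/s.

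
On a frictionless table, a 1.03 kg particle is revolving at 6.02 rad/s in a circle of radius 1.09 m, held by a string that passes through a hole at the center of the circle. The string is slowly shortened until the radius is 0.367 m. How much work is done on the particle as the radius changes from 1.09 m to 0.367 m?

W ≈ 173 J

The constraining force is radial, so m r² ω about the center is conserved.
ω₂ = ω₁ (r₁/r₂)² = (6.02)(1.09/0.367)² = 53.10 rad/s.
W = ΔKE = ½m(v₂² − v₁²) = 173.4 J.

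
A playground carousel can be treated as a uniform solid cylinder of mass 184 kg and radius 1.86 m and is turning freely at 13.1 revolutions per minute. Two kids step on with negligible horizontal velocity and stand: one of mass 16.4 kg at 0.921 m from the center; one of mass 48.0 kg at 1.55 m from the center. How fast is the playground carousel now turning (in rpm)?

ω_f ≈ 9.32 rpm

The added mass arrives with no angular momentum about the center, and any external torque about the center is negligible, so the system's angular momentum is conserved.
I_p = ½(184)(1.86)² = 318.3 kg·m².
Added inertia Σmr² = (16.4)(0.921)² + (48.0)(1.55)² = 129.2 kg·m²; I_f = 318.3 + 129.2 = 447.5 kg·m².
ω_f = I_p ω_i / I_f = (318.3)(13.1) / 447.5 = 9.317 rpm.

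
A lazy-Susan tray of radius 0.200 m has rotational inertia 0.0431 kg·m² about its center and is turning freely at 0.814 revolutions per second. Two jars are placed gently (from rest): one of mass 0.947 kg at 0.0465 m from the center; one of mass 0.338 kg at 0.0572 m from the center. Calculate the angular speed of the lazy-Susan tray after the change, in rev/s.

ω_f ≈ 0.759 rev/s

The added mass arrives with no angular momentum about the center, and any external torque about the center is negligible, so the system's angular momentum is conserved.
Added inertia Σmr² = (0.947)(0.0465)² + (0.338)(0.0572)² = 0.003154 kg·m²; I_f = 0.04310 + 0.003154 = 0.04625 kg·m².
ω_f = I_p ω_i / I_f = (0.04310)(0.814) / 0.04625 = 0.7585 rev/s.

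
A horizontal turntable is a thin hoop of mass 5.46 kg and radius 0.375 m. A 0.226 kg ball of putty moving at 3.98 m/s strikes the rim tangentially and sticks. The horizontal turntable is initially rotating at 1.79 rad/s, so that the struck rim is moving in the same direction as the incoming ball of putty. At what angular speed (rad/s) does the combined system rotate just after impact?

|ω_f| ≈ 2.14 rad/s

The axle reaction passes through the axle and exerts no torque about it; angular momentum about the axle is conserved through the impact.
I_p = (5.46)(0.375)² = 0.7678 kg·m². Taking the sense of the ball of putty's angular momentum as positive, L_{ball} = m v R = (0.226)(3.98)(0.375) = 0.3373 kg·m²/s.
L_i = +I_p ω_p + m v R = +(0.7678)(1.79) + 0.3373 = 1.712 kg·m²/s.
After sticking, I_f = I_p + m R² = 0.7678 + (0.226)(0.375)² = 0.7996 kg·m².
ω_f = L_i / I_f = 1.712 / 0.7996 = 2.141 rad/s.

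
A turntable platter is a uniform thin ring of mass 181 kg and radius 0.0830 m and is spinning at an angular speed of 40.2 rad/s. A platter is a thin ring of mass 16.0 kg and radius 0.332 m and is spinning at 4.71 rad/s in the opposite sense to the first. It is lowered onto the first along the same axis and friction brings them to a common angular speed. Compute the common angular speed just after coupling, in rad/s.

|ω_f| ≈ 13.9 rad/s

No external torque acts about the common axis, so total angular momentum is conserved.
Moments of inertia: I_A = (181)(0.0830)² = 1.247 kg·m²; I_B = (16.0)(0.332)² = 1.764 kg·m².
Taking A's sense as positive: L = (1.247)(40.2) − (1.764)(4.71) = 41.82 kg·m²·rad/s.
Combined I = 1.247 + 1.764 = 3.010 kg·m².
ω_f = L / I = 41.82 / 3.010 = 13.89 rad/s.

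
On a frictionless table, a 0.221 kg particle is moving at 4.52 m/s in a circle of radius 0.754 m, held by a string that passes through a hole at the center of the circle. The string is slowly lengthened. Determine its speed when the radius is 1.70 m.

v₂ ≈ 2.00 m/s

Central (radial) force ⇒ zero torque about the center ⇒ m v r is constant.
v₂ = v₁ r₁ / r₂ = (4.52)(0.754) / (1.70) = 2.005 m/s.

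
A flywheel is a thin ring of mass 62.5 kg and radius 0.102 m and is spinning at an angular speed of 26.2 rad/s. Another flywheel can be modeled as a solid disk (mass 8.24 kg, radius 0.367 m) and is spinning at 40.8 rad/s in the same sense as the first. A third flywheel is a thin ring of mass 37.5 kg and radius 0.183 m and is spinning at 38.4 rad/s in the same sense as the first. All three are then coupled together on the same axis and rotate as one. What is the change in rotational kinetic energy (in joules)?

No external torque acts about the common axis, so total angular momentum is conserved.
Moments of inertia: I_A = (62.5)(0.102)² = 0.6502 kg·m²; I_B = ½(8.24)(0.367)² = 0.5549 kg·m²; I_C = (37.5)(0.183)² = 1.256 kg·m².
Taking A's sense as positive: L = (0.6502)(26.2) + (0.5549)(40.8) + (1.256)(38.4) = 87.90 kg·m²·rad/s.
Combined I = 0.6502 + 0.5549 + 1.256 = 2.461 kg·m².
ω_f = L / I = 87.90 / 2.461 = 35.72 rad/s.
KE_i = ½ΣIω² = 1611 J; KE_f = ½(2.461)(35.72)² = 1570 J.

ΔKE ≈ -41.1 J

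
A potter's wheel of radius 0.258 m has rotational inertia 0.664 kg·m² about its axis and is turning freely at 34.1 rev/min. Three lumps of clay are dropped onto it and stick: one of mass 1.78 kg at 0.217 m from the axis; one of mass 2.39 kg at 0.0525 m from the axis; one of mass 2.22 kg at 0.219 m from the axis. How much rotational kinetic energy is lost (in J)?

energy lost ≈ 0.968 J

The added mass arrives with no angular momentum about the axis, and any external torque about the axis is negligible, so the system's angular momentum is conserved.
Added inertia Σmr² = (1.78)(0.217)² + (2.39)(0.0525)² + (2.22)(0.219)² = 0.1969 kg·m²; I_f = 0.6640 + 0.1969 = 0.8609 kg·m².
ω_f = I_p ω_i / I_f = (0.6640)(34.1) / 0.8609 = 26.30 rpm.
KE_i = ½(0.6640)(3.571 rad/s)² = 4.234 J; KE_f = ½(0.8609)(2.754)² = 3.265 J.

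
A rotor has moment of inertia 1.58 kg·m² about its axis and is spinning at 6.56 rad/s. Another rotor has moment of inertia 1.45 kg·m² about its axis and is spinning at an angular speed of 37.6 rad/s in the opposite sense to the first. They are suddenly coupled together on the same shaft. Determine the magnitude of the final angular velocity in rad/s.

|ω_f| ≈ 14.6 rad/s

No external torque acts about the common axis, so total angular momentum is conserved.
Taking A's sense as positive: L = (1.580)(6.56) − (1.450)(37.6) = -44.16 kg·m²·rad/s.
Combined I = 1.580 + 1.450 = 3.030 kg·m².
ω_f = L / I = -44.16 / 3.030 = -14.57 rad/s.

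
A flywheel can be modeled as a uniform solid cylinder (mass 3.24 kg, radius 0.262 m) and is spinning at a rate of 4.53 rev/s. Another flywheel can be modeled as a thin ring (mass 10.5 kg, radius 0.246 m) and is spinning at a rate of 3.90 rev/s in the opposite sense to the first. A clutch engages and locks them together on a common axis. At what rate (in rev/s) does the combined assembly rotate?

No external torque acts about the common axis, so total angular momentum is conserved.
Moments of inertia: I_A = ½(3.24)(0.262)² = 0.1112 kg·m²; I_B = (10.5)(0.246)² = 0.6354 kg·m².
Taking A's sense as positive: L = (0.1112)(4.53) − (0.6354)(3.90) = -1.974 kg·m²·rev/s.
Combined I = 0.1112 + 0.6354 = 0.7466 kg·m².
ω_f = L / I = -1.974 / 0.7466 = -2.644 rev/s.

|ω_f| ≈ 2.64 rev/s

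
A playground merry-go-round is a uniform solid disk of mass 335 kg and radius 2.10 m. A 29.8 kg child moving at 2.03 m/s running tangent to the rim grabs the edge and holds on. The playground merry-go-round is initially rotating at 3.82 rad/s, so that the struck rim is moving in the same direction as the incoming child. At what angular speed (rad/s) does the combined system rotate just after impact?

|ω_f| ≈ 3.39 rad/s

The axle reaction passes through the axle and exerts no torque about it; angular momentum about the axle is conserved through the impact.
I_p = ½(335)(2.10)² = 738.7 kg·m². Taking the sense of the child's angular momentum as positive, L_{child} = m v R = (29.8)(2.03)(2.10) = 127.0 kg·m²/s.
L_i = +I_p ω_p + m v R = +(738.7)(3.82) + 127.0 = 2949 kg·m²/s.
After sticking, I_f = I_p + m R² = 738.7 + (29.8)(2.10)² = 870.1 kg·m².
ω_f = L_i / I_f = 2949 / 870.1 = 3.389 rad/s.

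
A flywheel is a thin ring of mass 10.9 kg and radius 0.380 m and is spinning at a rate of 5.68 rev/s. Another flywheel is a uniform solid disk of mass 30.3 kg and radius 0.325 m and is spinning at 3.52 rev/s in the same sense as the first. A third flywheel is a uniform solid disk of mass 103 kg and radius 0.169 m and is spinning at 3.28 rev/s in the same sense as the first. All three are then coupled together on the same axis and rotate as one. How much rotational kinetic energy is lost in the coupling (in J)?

ΔKE lost ≈ 107 J

No external torque acts about the common axis, so total angular momentum is conserved.
Moments of inertia: I_A = (10.9)(0.380)² = 1.574 kg·m²; I_B = ½(30.3)(0.325)² = 1.600 kg·m²; I_C = ½(103)(0.169)² = 1.471 kg·m².
Taking A's sense as positive: L = (1.574)(5.68) + (1.600)(3.52) + (1.471)(3.28) = 19.40 kg·m²·rev/s.
Combined I = 1.574 + 1.600 + 1.471 = 4.645 kg·m².
ω_f = L / I = 19.40 / 4.645 = 4.176 rev/s.
KE_i = ½ΣIω² = 1706 J; KE_f = ½(4.645)(26.24)² = 1599 J.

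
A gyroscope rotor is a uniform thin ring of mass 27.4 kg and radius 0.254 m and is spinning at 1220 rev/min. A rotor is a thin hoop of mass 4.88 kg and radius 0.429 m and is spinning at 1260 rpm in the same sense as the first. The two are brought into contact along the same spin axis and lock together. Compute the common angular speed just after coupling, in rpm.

No external torque acts about the common axis, so total angular momentum is conserved.
Moments of inertia: I_A = (27.4)(0.254)² = 1.768 kg·m²; I_B = (4.88)(0.429)² = 0.8981 kg·m².
Taking A's sense as positive: L = (1.768)(1220) + (0.8981)(1260) = 3288 kg·m²·rpm.
Combined I = 1.768 + 0.8981 = 2.666 kg·m².
ω_f = L / I = 3288 / 2.666 = 1233 rpm.

|ω_f| ≈ 1230 rpm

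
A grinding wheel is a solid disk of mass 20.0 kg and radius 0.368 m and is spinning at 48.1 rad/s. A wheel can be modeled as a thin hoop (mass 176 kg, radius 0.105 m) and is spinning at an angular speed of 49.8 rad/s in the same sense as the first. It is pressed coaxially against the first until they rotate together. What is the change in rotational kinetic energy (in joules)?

ΔKE ≈ -1.15 J

No external torque acts about the common axis, so total angular momentum is conserved.
Moments of inertia: I_A = ½(20.0)(0.368)² = 1.354 kg·m²; I_B = (176)(0.105)² = 1.940 kg·m².
Taking A's sense as positive: L = (1.354)(48.1) + (1.940)(49.8) = 161.8 kg·m²·rad/s.
Combined I = 1.354 + 1.940 = 3.295 kg·m².
ω_f = L / I = 161.8 / 3.295 = 49.10 rad/s.
KE_i = ½ΣIω² = 3973 J; KE_f = ½(3.295)(49.10)² = 3972 J.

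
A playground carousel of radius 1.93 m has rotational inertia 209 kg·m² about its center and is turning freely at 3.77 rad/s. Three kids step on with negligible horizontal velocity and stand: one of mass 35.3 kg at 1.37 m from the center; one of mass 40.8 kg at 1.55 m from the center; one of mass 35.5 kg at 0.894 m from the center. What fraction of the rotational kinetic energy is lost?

The added mass arrives with no angular momentum about the center, and any external torque about the center is negligible, so the system's angular momentum is conserved.
Added inertia Σmr² = (35.3)(1.37)² + (40.8)(1.55)² + (35.5)(0.894)² = 192.6 kg·m²; I_f = 209.0 + 192.6 = 401.6 kg·m².
ω_f = I_p ω_i / I_f = (209.0)(3.77) / 401.6 = 1.962 rad/s.
KE_i = ½(209.0)(3.770 rad/s)² = 1485 J; KE_f = ½(401.6)(1.962)² = 772.9 J.
Fraction lost = 0.4796.

fraction ≈ 0.480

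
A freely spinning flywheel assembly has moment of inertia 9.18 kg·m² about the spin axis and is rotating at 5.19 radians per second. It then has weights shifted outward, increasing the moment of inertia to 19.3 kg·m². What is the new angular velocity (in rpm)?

No external torque acts about the spin axis, so angular momentum is conserved.
ω₂ = I₁ω₁ / I₂ = (9.180)(5.19 rad/s) / (19.30) = 2.469 rad/s = 23.57 rpm.

ω₂ ≈ 23.6 rpm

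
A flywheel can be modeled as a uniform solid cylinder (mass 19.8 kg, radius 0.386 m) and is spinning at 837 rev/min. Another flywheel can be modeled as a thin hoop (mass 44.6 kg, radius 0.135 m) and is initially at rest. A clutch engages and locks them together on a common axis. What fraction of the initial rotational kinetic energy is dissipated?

fraction ≈ 0.355

The coupling torques are internal; angular momentum about the shared axis is conserved.
Moments of inertia: I_A = ½(19.8)(0.386)² = 1.475 kg·m²; I_B = (44.6)(0.135)² = 0.8128 kg·m².
Taking A's sense as positive: L = (1.475)(837) = 1235 kg·m²·rpm.
Combined I = 1.475 + 0.8128 = 2.288 kg·m².
ω_f = L / I = 1235 / 2.288 = 539.6 rpm.
KE_i = ½ΣIω² = 5666 J; KE_f = ½(2.288)(56.51)² = 3653 J.
Fraction dissipated = (KE_i − KE_f)/KE_i = 0.3553.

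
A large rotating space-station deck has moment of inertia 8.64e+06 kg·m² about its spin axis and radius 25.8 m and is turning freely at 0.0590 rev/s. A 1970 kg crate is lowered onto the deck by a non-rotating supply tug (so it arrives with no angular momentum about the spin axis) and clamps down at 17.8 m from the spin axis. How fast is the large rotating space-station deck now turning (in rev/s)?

No external torque acts about the spin axis; L_before = L_after.
Added inertia Σmr² = (1970)(17.8)² = 6.242e+05 kg·m²; I_f = 8.640e+06 + 6.242e+05 = 9.264e+06 kg·m².
ω_f = I_p ω_i / I_f = (8.640e+06)(0.0590) / 9.264e+06 = 0.05502 rev/s.

ω_f ≈ 0.0550 rev/s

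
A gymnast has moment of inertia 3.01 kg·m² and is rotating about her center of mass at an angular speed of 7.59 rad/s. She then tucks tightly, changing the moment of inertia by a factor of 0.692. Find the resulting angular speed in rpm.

ω₂ ≈ 105 rpm

No external torque acts about the spin axis, so angular momentum is conserved.
I₂ = 0.692 × 3.01 = 2.083 kg·m².
ω₂ = I₁ω₁ / I₂ = (3.010)(7.59 rad/s) / (2.083) = 10.97 rad/s = 104.7 rpm.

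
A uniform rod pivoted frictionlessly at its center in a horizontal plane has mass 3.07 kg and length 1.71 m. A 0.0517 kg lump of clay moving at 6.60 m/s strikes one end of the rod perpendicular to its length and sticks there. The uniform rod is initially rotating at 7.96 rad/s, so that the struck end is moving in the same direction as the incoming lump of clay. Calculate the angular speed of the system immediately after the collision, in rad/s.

|ω_f| ≈ 7.95 rad/s

The axle reaction passes through the pivot and exerts no torque about it; angular momentum about the pivot is conserved through the impact.
I_p = (1/12)(3.07)(1.71)² = 0.7481 kg·m². Taking the sense of the lump of clay's angular momentum as positive, L_{lump} = m v R = (0.0517)(6.60)(1.71/2) = 0.2917 kg·m²/s.
L_i = +I_p ω_p + m v R = +(0.7481)(7.96) + 0.2917 = 6.246 kg·m²/s.
After sticking, I_f = I_p + m R² = 0.7481 + (0.0517)(1.71/2)² = 0.7859 kg·m².
ω_f = L_i / I_f = 6.246 / 0.7859 = 7.948 rad/s.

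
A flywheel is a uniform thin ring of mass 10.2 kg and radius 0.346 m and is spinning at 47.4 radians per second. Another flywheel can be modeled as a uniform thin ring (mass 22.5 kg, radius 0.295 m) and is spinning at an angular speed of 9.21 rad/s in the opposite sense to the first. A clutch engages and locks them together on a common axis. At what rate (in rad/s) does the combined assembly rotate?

No external torque acts about the common axis, so total angular momentum is conserved.
Moments of inertia: I_A = (10.2)(0.346)² = 1.221 kg·m²; I_B = (22.5)(0.295)² = 1.958 kg·m².
Taking A's sense as positive: L = (1.221)(47.4) − (1.958)(9.21) = 39.85 kg·m²·rad/s.
Combined I = 1.221 + 1.958 = 3.179 kg·m².
ω_f = L / I = 39.85 / 3.179 = 12.53 rad/s.

|ω_f| ≈ 12.5 rad/s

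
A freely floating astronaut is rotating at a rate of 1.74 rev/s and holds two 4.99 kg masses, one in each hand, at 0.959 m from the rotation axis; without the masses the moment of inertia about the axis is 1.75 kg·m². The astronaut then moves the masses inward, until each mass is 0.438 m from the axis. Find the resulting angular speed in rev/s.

ω₂ ≈ 5.19 rev/s

No external torque acts about the spin axis, so angular momentum is conserved.
I₁ = 1.75 + 2(4.99)(0.959)² = 10.93 kg·m²; I₂ = 1.75 + 2(4.99)(0.438)² = 3.665 kg·m².
ω₂ = I₁ω₁ / I₂ = (10.93)(1.74 rev/s) / (3.665) = 5.189 rev/s.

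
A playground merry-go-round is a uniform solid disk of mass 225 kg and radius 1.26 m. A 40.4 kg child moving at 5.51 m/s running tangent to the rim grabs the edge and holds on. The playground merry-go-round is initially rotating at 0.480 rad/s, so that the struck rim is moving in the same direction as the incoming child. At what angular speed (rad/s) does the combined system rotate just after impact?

The axle reaction passes through the axle and exerts no torque about it; angular momentum about the axle is conserved through the impact.
I_p = ½(225)(1.26)² = 178.6 kg·m². Taking the sense of the child's angular momentum as positive, L_{child} = m v R = (40.4)(5.51)(1.26) = 280.5 kg·m²/s.
L_i = +I_p ω_p + m v R = +(178.6)(0.480) + 280.5 = 366.2 kg·m²/s.
After sticking, I_f = I_p + m R² = 178.6 + (40.4)(1.26)² = 242.7 kg·m².
ω_f = L_i / I_f = 366.2 / 242.7 = 1.509 rad/s.

|ω_f| ≈ 1.51 rad/s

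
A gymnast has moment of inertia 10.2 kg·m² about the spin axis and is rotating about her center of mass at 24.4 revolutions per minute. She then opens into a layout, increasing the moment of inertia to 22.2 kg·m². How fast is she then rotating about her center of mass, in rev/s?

With no external torque about the axis, L is conserved: I₁ω₁ = I₂ω₂.
ω₂ = I₁ω₁ / I₂ = (10.20)(24.4 rpm) / (22.20) = 11.21 rpm = 0.1868 rev/s.

ω₂ ≈ 0.187 rev/s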